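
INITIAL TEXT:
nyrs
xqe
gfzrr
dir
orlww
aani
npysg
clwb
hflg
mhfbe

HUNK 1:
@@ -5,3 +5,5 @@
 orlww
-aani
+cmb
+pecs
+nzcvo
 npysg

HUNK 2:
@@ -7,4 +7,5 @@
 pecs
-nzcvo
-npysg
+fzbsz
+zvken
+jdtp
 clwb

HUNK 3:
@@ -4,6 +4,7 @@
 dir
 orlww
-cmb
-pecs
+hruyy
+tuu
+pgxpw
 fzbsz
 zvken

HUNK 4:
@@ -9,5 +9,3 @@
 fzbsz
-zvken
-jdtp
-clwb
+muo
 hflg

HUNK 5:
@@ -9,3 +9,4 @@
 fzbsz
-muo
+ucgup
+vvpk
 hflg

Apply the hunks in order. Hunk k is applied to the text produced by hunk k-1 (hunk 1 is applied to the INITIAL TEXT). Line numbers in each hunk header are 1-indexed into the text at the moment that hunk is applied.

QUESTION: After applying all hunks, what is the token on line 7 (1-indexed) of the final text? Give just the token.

Hunk 1: at line 5 remove [aani] add [cmb,pecs,nzcvo] -> 12 lines: nyrs xqe gfzrr dir orlww cmb pecs nzcvo npysg clwb hflg mhfbe
Hunk 2: at line 7 remove [nzcvo,npysg] add [fzbsz,zvken,jdtp] -> 13 lines: nyrs xqe gfzrr dir orlww cmb pecs fzbsz zvken jdtp clwb hflg mhfbe
Hunk 3: at line 4 remove [cmb,pecs] add [hruyy,tuu,pgxpw] -> 14 lines: nyrs xqe gfzrr dir orlww hruyy tuu pgxpw fzbsz zvken jdtp clwb hflg mhfbe
Hunk 4: at line 9 remove [zvken,jdtp,clwb] add [muo] -> 12 lines: nyrs xqe gfzrr dir orlww hruyy tuu pgxpw fzbsz muo hflg mhfbe
Hunk 5: at line 9 remove [muo] add [ucgup,vvpk] -> 13 lines: nyrs xqe gfzrr dir orlww hruyy tuu pgxpw fzbsz ucgup vvpk hflg mhfbe
Final line 7: tuu

Answer: tuu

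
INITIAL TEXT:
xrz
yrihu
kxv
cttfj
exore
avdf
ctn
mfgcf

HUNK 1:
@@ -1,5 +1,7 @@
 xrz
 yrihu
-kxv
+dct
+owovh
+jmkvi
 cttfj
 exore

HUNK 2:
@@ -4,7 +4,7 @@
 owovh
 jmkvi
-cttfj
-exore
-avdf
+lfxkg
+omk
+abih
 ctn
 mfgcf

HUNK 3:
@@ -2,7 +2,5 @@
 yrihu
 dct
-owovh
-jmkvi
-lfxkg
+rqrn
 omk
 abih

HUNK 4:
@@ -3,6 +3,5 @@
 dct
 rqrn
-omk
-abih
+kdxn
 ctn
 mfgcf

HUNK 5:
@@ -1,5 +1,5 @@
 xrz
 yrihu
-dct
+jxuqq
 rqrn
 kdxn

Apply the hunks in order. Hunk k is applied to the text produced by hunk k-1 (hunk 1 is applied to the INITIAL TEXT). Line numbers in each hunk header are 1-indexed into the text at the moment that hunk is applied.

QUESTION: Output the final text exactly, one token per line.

Hunk 1: at line 1 remove [kxv] add [dct,owovh,jmkvi] -> 10 lines: xrz yrihu dct owovh jmkvi cttfj exore avdf ctn mfgcf
Hunk 2: at line 4 remove [cttfj,exore,avdf] add [lfxkg,omk,abih] -> 10 lines: xrz yrihu dct owovh jmkvi lfxkg omk abih ctn mfgcf
Hunk 3: at line 2 remove [owovh,jmkvi,lfxkg] add [rqrn] -> 8 lines: xrz yrihu dct rqrn omk abih ctn mfgcf
Hunk 4: at line 3 remove [omk,abih] add [kdxn] -> 7 lines: xrz yrihu dct rqrn kdxn ctn mfgcf
Hunk 5: at line 1 remove [dct] add [jxuqq] -> 7 lines: xrz yrihu jxuqq rqrn kdxn ctn mfgcf

Answer: xrz
yrihu
jxuqq
rqrn
kdxn
ctn
mfgcf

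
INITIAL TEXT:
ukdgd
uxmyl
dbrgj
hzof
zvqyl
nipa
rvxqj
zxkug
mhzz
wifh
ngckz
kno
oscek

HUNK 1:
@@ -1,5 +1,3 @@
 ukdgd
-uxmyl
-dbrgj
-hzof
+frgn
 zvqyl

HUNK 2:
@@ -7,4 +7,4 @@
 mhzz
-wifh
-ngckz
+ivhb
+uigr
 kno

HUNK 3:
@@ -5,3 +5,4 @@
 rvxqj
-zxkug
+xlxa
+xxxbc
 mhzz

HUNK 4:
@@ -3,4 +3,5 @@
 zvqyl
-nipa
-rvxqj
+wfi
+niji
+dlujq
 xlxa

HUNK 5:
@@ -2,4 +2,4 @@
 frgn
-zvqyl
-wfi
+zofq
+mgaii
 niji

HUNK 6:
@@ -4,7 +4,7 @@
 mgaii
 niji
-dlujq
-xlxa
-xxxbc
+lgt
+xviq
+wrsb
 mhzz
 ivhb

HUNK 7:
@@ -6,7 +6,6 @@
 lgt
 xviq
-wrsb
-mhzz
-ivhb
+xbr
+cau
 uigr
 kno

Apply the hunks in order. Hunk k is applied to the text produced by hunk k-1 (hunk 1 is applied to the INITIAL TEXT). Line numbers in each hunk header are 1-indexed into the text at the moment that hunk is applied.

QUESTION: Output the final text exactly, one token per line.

Hunk 1: at line 1 remove [uxmyl,dbrgj,hzof] add [frgn] -> 11 lines: ukdgd frgn zvqyl nipa rvxqj zxkug mhzz wifh ngckz kno oscek
Hunk 2: at line 7 remove [wifh,ngckz] add [ivhb,uigr] -> 11 lines: ukdgd frgn zvqyl nipa rvxqj zxkug mhzz ivhb uigr kno oscek
Hunk 3: at line 5 remove [zxkug] add [xlxa,xxxbc] -> 12 lines: ukdgd frgn zvqyl nipa rvxqj xlxa xxxbc mhzz ivhb uigr kno oscek
Hunk 4: at line 3 remove [nipa,rvxqj] add [wfi,niji,dlujq] -> 13 lines: ukdgd frgn zvqyl wfi niji dlujq xlxa xxxbc mhzz ivhb uigr kno oscek
Hunk 5: at line 2 remove [zvqyl,wfi] add [zofq,mgaii] -> 13 lines: ukdgd frgn zofq mgaii niji dlujq xlxa xxxbc mhzz ivhb uigr kno oscek
Hunk 6: at line 4 remove [dlujq,xlxa,xxxbc] add [lgt,xviq,wrsb] -> 13 lines: ukdgd frgn zofq mgaii niji lgt xviq wrsb mhzz ivhb uigr kno oscek
Hunk 7: at line 6 remove [wrsb,mhzz,ivhb] add [xbr,cau] -> 12 lines: ukdgd frgn zofq mgaii niji lgt xviq xbr cau uigr kno oscek

Answer: ukdgd
frgn
zofq
mgaii
niji
lgt
xviq
xbr
cau
uigr
kno
oscek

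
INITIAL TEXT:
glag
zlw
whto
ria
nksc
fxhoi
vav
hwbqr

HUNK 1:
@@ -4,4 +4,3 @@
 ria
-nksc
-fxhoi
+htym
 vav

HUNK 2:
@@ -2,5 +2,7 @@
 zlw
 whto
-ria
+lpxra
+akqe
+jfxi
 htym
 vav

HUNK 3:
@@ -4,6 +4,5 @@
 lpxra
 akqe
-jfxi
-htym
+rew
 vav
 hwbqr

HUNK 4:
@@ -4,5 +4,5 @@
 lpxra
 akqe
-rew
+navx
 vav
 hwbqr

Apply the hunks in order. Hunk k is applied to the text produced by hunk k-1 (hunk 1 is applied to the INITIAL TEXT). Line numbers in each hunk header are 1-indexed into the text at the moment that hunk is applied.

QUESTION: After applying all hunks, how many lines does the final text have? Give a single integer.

Answer: 8

Derivation:
Hunk 1: at line 4 remove [nksc,fxhoi] add [htym] -> 7 lines: glag zlw whto ria htym vav hwbqr
Hunk 2: at line 2 remove [ria] add [lpxra,akqe,jfxi] -> 9 lines: glag zlw whto lpxra akqe jfxi htym vav hwbqr
Hunk 3: at line 4 remove [jfxi,htym] add [rew] -> 8 lines: glag zlw whto lpxra akqe rew vav hwbqr
Hunk 4: at line 4 remove [rew] add [navx] -> 8 lines: glag zlw whto lpxra akqe navx vav hwbqr
Final line count: 8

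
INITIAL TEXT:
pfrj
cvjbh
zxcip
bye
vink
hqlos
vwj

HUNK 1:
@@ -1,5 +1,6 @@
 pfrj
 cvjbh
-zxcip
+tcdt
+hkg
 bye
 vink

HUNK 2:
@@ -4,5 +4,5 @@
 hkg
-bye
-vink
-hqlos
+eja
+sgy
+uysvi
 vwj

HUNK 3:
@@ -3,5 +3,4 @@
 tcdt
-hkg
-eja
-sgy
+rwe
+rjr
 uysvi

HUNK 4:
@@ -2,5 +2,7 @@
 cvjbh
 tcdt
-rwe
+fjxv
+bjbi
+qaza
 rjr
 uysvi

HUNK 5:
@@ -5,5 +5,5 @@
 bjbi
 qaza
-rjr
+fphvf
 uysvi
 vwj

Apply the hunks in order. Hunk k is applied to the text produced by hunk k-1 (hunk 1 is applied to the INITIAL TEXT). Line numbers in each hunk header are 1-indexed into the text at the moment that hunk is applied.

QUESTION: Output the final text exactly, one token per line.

Answer: pfrj
cvjbh
tcdt
fjxv
bjbi
qaza
fphvf
uysvi
vwj

Derivation:
Hunk 1: at line 1 remove [zxcip] add [tcdt,hkg] -> 8 lines: pfrj cvjbh tcdt hkg bye vink hqlos vwj
Hunk 2: at line 4 remove [bye,vink,hqlos] add [eja,sgy,uysvi] -> 8 lines: pfrj cvjbh tcdt hkg eja sgy uysvi vwj
Hunk 3: at line 3 remove [hkg,eja,sgy] add [rwe,rjr] -> 7 lines: pfrj cvjbh tcdt rwe rjr uysvi vwj
Hunk 4: at line 2 remove [rwe] add [fjxv,bjbi,qaza] -> 9 lines: pfrj cvjbh tcdt fjxv bjbi qaza rjr uysvi vwj
Hunk 5: at line 5 remove [rjr] add [fphvf] -> 9 lines: pfrj cvjbh tcdt fjxv bjbi qaza fphvf uysvi vwj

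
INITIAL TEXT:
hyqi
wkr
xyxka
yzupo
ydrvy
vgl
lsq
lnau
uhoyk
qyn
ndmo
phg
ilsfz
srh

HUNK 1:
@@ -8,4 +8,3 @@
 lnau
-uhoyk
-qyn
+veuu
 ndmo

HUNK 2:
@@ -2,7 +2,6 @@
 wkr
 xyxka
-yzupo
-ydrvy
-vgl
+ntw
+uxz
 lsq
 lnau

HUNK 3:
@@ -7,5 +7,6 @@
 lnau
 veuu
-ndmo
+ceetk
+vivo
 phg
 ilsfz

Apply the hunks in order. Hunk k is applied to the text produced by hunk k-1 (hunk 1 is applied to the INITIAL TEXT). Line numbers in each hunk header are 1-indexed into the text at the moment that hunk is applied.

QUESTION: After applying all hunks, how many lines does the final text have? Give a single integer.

Answer: 13

Derivation:
Hunk 1: at line 8 remove [uhoyk,qyn] add [veuu] -> 13 lines: hyqi wkr xyxka yzupo ydrvy vgl lsq lnau veuu ndmo phg ilsfz srh
Hunk 2: at line 2 remove [yzupo,ydrvy,vgl] add [ntw,uxz] -> 12 lines: hyqi wkr xyxka ntw uxz lsq lnau veuu ndmo phg ilsfz srh
Hunk 3: at line 7 remove [ndmo] add [ceetk,vivo] -> 13 lines: hyqi wkr xyxka ntw uxz lsq lnau veuu ceetk vivo phg ilsfz srh
Final line count: 13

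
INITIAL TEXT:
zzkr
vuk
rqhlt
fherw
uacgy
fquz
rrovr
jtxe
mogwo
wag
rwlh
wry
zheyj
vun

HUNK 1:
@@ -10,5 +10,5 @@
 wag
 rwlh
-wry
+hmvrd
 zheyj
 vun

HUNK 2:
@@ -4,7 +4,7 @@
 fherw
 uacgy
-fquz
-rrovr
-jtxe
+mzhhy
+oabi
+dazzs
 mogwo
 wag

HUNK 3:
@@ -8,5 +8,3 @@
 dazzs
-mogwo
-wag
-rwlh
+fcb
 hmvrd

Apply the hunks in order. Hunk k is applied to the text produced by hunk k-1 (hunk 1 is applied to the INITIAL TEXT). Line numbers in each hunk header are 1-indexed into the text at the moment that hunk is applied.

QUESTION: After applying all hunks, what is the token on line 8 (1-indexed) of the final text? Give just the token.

Hunk 1: at line 10 remove [wry] add [hmvrd] -> 14 lines: zzkr vuk rqhlt fherw uacgy fquz rrovr jtxe mogwo wag rwlh hmvrd zheyj vun
Hunk 2: at line 4 remove [fquz,rrovr,jtxe] add [mzhhy,oabi,dazzs] -> 14 lines: zzkr vuk rqhlt fherw uacgy mzhhy oabi dazzs mogwo wag rwlh hmvrd zheyj vun
Hunk 3: at line 8 remove [mogwo,wag,rwlh] add [fcb] -> 12 lines: zzkr vuk rqhlt fherw uacgy mzhhy oabi dazzs fcb hmvrd zheyj vun
Final line 8: dazzs

Answer: dazzs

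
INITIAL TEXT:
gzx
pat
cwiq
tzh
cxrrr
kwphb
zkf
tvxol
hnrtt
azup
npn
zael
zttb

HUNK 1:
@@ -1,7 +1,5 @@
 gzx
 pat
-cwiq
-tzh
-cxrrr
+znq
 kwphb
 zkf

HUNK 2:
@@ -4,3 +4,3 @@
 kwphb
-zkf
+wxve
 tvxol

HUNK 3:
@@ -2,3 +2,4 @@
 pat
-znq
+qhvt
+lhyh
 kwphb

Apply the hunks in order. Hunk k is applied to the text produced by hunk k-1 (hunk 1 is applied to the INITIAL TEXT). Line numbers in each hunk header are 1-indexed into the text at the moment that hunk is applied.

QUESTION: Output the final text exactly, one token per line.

Hunk 1: at line 1 remove [cwiq,tzh,cxrrr] add [znq] -> 11 lines: gzx pat znq kwphb zkf tvxol hnrtt azup npn zael zttb
Hunk 2: at line 4 remove [zkf] add [wxve] -> 11 lines: gzx pat znq kwphb wxve tvxol hnrtt azup npn zael zttb
Hunk 3: at line 2 remove [znq] add [qhvt,lhyh] -> 12 lines: gzx pat qhvt lhyh kwphb wxve tvxol hnrtt azup npn zael zttb

Answer: gzx
pat
qhvt
lhyh
kwphb
wxve
tvxol
hnrtt
azup
npn
zael
zttb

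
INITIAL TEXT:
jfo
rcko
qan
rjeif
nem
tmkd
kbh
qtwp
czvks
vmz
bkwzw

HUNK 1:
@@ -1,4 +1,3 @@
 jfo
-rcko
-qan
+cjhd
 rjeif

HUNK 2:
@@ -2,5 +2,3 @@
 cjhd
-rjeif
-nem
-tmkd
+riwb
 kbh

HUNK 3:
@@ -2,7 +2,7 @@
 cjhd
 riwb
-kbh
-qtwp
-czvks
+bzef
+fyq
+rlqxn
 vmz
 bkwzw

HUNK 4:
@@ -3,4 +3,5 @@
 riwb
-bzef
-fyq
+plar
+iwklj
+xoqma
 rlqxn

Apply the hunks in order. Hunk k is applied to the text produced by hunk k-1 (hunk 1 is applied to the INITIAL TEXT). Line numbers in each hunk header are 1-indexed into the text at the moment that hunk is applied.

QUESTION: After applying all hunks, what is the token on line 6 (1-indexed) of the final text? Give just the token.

Hunk 1: at line 1 remove [rcko,qan] add [cjhd] -> 10 lines: jfo cjhd rjeif nem tmkd kbh qtwp czvks vmz bkwzw
Hunk 2: at line 2 remove [rjeif,nem,tmkd] add [riwb] -> 8 lines: jfo cjhd riwb kbh qtwp czvks vmz bkwzw
Hunk 3: at line 2 remove [kbh,qtwp,czvks] add [bzef,fyq,rlqxn] -> 8 lines: jfo cjhd riwb bzef fyq rlqxn vmz bkwzw
Hunk 4: at line 3 remove [bzef,fyq] add [plar,iwklj,xoqma] -> 9 lines: jfo cjhd riwb plar iwklj xoqma rlqxn vmz bkwzw
Final line 6: xoqma

Answer: xoqma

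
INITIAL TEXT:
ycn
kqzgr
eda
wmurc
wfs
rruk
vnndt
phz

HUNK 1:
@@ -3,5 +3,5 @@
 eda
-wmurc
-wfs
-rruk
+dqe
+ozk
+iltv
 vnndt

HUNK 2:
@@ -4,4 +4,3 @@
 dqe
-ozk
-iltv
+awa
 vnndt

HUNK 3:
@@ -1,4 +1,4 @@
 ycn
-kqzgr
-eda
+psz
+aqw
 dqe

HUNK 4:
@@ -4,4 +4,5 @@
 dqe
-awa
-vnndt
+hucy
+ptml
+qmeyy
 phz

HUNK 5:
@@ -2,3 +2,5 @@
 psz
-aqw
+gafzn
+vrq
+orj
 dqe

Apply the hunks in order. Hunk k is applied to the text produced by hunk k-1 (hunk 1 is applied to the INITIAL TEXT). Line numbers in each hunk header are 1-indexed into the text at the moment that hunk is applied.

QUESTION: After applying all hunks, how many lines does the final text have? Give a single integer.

Hunk 1: at line 3 remove [wmurc,wfs,rruk] add [dqe,ozk,iltv] -> 8 lines: ycn kqzgr eda dqe ozk iltv vnndt phz
Hunk 2: at line 4 remove [ozk,iltv] add [awa] -> 7 lines: ycn kqzgr eda dqe awa vnndt phz
Hunk 3: at line 1 remove [kqzgr,eda] add [psz,aqw] -> 7 lines: ycn psz aqw dqe awa vnndt phz
Hunk 4: at line 4 remove [awa,vnndt] add [hucy,ptml,qmeyy] -> 8 lines: ycn psz aqw dqe hucy ptml qmeyy phz
Hunk 5: at line 2 remove [aqw] add [gafzn,vrq,orj] -> 10 lines: ycn psz gafzn vrq orj dqe hucy ptml qmeyy phz
Final line count: 10

Answer: 10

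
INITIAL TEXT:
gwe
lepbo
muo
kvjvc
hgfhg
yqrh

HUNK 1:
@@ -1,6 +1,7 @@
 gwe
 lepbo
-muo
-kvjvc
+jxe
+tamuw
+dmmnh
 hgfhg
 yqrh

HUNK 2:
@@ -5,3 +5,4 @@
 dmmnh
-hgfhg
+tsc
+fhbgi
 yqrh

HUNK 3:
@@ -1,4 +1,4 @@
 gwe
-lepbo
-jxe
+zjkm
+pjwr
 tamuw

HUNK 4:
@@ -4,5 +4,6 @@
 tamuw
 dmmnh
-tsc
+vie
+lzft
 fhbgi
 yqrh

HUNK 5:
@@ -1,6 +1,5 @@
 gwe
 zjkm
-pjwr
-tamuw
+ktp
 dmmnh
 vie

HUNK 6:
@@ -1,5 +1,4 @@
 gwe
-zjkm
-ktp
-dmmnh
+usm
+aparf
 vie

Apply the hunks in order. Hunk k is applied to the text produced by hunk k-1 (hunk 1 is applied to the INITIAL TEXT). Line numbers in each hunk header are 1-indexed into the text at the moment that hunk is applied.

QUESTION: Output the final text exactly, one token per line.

Answer: gwe
usm
aparf
vie
lzft
fhbgi
yqrh

Derivation:
Hunk 1: at line 1 remove [muo,kvjvc] add [jxe,tamuw,dmmnh] -> 7 lines: gwe lepbo jxe tamuw dmmnh hgfhg yqrh
Hunk 2: at line 5 remove [hgfhg] add [tsc,fhbgi] -> 8 lines: gwe lepbo jxe tamuw dmmnh tsc fhbgi yqrh
Hunk 3: at line 1 remove [lepbo,jxe] add [zjkm,pjwr] -> 8 lines: gwe zjkm pjwr tamuw dmmnh tsc fhbgi yqrh
Hunk 4: at line 4 remove [tsc] add [vie,lzft] -> 9 lines: gwe zjkm pjwr tamuw dmmnh vie lzft fhbgi yqrh
Hunk 5: at line 1 remove [pjwr,tamuw] add [ktp] -> 8 lines: gwe zjkm ktp dmmnh vie lzft fhbgi yqrh
Hunk 6: at line 1 remove [zjkm,ktp,dmmnh] add [usm,aparf] -> 7 lines: gwe usm aparf vie lzft fhbgi yqrh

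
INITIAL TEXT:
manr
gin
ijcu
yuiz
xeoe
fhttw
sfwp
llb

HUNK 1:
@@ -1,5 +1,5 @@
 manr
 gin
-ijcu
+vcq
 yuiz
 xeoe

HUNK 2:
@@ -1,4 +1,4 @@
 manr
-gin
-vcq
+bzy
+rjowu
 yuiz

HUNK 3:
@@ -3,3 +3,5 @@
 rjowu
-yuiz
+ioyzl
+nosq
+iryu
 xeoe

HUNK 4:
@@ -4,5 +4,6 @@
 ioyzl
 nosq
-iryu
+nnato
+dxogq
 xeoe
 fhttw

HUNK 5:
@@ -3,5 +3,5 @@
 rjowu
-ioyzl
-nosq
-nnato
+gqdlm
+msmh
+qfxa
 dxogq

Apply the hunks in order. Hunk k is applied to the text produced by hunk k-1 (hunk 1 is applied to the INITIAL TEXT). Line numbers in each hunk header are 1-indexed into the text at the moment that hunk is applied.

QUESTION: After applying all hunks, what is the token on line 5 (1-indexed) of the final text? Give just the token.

Answer: msmh

Derivation:
Hunk 1: at line 1 remove [ijcu] add [vcq] -> 8 lines: manr gin vcq yuiz xeoe fhttw sfwp llb
Hunk 2: at line 1 remove [gin,vcq] add [bzy,rjowu] -> 8 lines: manr bzy rjowu yuiz xeoe fhttw sfwp llb
Hunk 3: at line 3 remove [yuiz] add [ioyzl,nosq,iryu] -> 10 lines: manr bzy rjowu ioyzl nosq iryu xeoe fhttw sfwp llb
Hunk 4: at line 4 remove [iryu] add [nnato,dxogq] -> 11 lines: manr bzy rjowu ioyzl nosq nnato dxogq xeoe fhttw sfwp llb
Hunk 5: at line 3 remove [ioyzl,nosq,nnato] add [gqdlm,msmh,qfxa] -> 11 lines: manr bzy rjowu gqdlm msmh qfxa dxogq xeoe fhttw sfwp llb
Final line 5: msmh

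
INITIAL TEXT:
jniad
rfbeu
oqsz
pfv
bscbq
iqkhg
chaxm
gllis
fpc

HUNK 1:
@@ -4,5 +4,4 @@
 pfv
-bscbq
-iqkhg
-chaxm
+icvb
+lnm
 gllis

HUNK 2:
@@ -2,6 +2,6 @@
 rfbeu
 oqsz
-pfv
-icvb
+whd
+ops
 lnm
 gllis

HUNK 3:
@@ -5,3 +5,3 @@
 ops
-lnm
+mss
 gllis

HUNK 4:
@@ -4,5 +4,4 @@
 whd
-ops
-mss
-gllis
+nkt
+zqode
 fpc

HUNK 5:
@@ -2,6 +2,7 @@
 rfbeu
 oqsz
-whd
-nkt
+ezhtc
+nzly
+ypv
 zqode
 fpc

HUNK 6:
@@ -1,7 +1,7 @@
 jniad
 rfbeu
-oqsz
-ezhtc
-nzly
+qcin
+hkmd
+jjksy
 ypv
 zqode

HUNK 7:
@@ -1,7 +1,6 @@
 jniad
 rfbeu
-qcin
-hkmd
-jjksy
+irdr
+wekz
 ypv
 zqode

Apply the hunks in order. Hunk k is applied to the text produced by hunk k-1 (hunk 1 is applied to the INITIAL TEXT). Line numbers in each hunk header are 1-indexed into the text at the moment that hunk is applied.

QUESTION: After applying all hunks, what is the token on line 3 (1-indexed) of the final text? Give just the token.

Hunk 1: at line 4 remove [bscbq,iqkhg,chaxm] add [icvb,lnm] -> 8 lines: jniad rfbeu oqsz pfv icvb lnm gllis fpc
Hunk 2: at line 2 remove [pfv,icvb] add [whd,ops] -> 8 lines: jniad rfbeu oqsz whd ops lnm gllis fpc
Hunk 3: at line 5 remove [lnm] add [mss] -> 8 lines: jniad rfbeu oqsz whd ops mss gllis fpc
Hunk 4: at line 4 remove [ops,mss,gllis] add [nkt,zqode] -> 7 lines: jniad rfbeu oqsz whd nkt zqode fpc
Hunk 5: at line 2 remove [whd,nkt] add [ezhtc,nzly,ypv] -> 8 lines: jniad rfbeu oqsz ezhtc nzly ypv zqode fpc
Hunk 6: at line 1 remove [oqsz,ezhtc,nzly] add [qcin,hkmd,jjksy] -> 8 lines: jniad rfbeu qcin hkmd jjksy ypv zqode fpc
Hunk 7: at line 1 remove [qcin,hkmd,jjksy] add [irdr,wekz] -> 7 lines: jniad rfbeu irdr wekz ypv zqode fpc
Final line 3: irdr

Answer: irdr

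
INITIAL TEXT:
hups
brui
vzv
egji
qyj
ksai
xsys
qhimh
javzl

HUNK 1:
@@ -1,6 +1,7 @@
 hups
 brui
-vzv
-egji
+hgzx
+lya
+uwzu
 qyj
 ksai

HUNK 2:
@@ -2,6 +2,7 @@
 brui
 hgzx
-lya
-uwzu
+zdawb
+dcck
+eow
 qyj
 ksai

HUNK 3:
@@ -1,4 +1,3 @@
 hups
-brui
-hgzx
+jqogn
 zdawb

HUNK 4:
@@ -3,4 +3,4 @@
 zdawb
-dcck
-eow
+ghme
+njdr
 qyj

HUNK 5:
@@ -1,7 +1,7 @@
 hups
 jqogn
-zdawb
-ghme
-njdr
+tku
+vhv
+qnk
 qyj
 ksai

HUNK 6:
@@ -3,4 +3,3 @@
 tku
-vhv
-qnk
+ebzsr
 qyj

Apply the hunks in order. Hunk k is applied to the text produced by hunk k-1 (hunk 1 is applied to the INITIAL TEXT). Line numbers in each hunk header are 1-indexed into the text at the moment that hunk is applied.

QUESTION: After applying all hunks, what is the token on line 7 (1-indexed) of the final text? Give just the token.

Answer: xsys

Derivation:
Hunk 1: at line 1 remove [vzv,egji] add [hgzx,lya,uwzu] -> 10 lines: hups brui hgzx lya uwzu qyj ksai xsys qhimh javzl
Hunk 2: at line 2 remove [lya,uwzu] add [zdawb,dcck,eow] -> 11 lines: hups brui hgzx zdawb dcck eow qyj ksai xsys qhimh javzl
Hunk 3: at line 1 remove [brui,hgzx] add [jqogn] -> 10 lines: hups jqogn zdawb dcck eow qyj ksai xsys qhimh javzl
Hunk 4: at line 3 remove [dcck,eow] add [ghme,njdr] -> 10 lines: hups jqogn zdawb ghme njdr qyj ksai xsys qhimh javzl
Hunk 5: at line 1 remove [zdawb,ghme,njdr] add [tku,vhv,qnk] -> 10 lines: hups jqogn tku vhv qnk qyj ksai xsys qhimh javzl
Hunk 6: at line 3 remove [vhv,qnk] add [ebzsr] -> 9 lines: hups jqogn tku ebzsr qyj ksai xsys qhimh javzl
Final line 7: xsys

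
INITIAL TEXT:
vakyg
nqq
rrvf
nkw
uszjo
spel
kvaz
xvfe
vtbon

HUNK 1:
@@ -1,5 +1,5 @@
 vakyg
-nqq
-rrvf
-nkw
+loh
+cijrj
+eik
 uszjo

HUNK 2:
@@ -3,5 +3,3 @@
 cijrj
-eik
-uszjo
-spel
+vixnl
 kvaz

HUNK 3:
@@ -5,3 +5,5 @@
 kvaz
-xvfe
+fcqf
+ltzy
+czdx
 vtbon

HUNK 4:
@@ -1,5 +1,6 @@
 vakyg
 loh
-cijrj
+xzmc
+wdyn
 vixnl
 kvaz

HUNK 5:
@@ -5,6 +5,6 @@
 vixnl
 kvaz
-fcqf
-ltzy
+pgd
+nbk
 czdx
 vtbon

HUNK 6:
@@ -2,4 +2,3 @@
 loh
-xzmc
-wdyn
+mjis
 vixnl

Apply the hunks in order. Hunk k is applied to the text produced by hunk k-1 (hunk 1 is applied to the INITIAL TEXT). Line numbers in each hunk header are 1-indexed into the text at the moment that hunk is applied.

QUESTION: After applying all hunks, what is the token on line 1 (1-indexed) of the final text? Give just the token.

Answer: vakyg

Derivation:
Hunk 1: at line 1 remove [nqq,rrvf,nkw] add [loh,cijrj,eik] -> 9 lines: vakyg loh cijrj eik uszjo spel kvaz xvfe vtbon
Hunk 2: at line 3 remove [eik,uszjo,spel] add [vixnl] -> 7 lines: vakyg loh cijrj vixnl kvaz xvfe vtbon
Hunk 3: at line 5 remove [xvfe] add [fcqf,ltzy,czdx] -> 9 lines: vakyg loh cijrj vixnl kvaz fcqf ltzy czdx vtbon
Hunk 4: at line 1 remove [cijrj] add [xzmc,wdyn] -> 10 lines: vakyg loh xzmc wdyn vixnl kvaz fcqf ltzy czdx vtbon
Hunk 5: at line 5 remove [fcqf,ltzy] add [pgd,nbk] -> 10 lines: vakyg loh xzmc wdyn vixnl kvaz pgd nbk czdx vtbon
Hunk 6: at line 2 remove [xzmc,wdyn] add [mjis] -> 9 lines: vakyg loh mjis vixnl kvaz pgd nbk czdx vtbon
Final line 1: vakyg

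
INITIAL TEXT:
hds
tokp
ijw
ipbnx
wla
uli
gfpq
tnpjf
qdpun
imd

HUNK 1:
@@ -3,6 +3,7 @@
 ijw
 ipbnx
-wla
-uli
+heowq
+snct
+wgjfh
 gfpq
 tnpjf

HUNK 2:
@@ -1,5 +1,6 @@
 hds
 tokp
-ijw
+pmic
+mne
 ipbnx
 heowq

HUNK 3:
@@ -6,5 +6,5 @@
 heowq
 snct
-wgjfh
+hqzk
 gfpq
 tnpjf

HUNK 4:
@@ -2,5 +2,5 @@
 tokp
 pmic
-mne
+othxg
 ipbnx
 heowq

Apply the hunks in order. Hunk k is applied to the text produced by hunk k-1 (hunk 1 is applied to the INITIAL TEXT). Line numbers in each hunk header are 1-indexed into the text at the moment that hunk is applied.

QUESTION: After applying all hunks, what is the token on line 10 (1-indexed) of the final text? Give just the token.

Answer: tnpjf

Derivation:
Hunk 1: at line 3 remove [wla,uli] add [heowq,snct,wgjfh] -> 11 lines: hds tokp ijw ipbnx heowq snct wgjfh gfpq tnpjf qdpun imd
Hunk 2: at line 1 remove [ijw] add [pmic,mne] -> 12 lines: hds tokp pmic mne ipbnx heowq snct wgjfh gfpq tnpjf qdpun imd
Hunk 3: at line 6 remove [wgjfh] add [hqzk] -> 12 lines: hds tokp pmic mne ipbnx heowq snct hqzk gfpq tnpjf qdpun imd
Hunk 4: at line 2 remove [mne] add [othxg] -> 12 lines: hds tokp pmic othxg ipbnx heowq snct hqzk gfpq tnpjf qdpun imd
Final line 10: tnpjf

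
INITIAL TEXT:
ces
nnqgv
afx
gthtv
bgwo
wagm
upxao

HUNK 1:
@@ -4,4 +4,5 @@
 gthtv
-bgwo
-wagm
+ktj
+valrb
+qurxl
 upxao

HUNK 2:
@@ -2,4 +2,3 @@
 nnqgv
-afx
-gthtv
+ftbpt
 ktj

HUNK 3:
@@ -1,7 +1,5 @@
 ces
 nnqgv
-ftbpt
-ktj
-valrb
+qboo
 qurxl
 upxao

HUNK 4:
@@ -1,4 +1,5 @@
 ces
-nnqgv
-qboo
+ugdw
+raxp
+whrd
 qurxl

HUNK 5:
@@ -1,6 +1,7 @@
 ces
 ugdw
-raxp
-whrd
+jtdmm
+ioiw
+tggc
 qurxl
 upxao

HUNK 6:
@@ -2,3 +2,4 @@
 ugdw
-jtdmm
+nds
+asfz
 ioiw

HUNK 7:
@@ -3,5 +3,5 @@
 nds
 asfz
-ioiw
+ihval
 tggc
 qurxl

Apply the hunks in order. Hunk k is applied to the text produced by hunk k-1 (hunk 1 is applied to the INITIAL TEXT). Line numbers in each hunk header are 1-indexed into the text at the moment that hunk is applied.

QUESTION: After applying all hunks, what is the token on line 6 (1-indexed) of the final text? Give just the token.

Hunk 1: at line 4 remove [bgwo,wagm] add [ktj,valrb,qurxl] -> 8 lines: ces nnqgv afx gthtv ktj valrb qurxl upxao
Hunk 2: at line 2 remove [afx,gthtv] add [ftbpt] -> 7 lines: ces nnqgv ftbpt ktj valrb qurxl upxao
Hunk 3: at line 1 remove [ftbpt,ktj,valrb] add [qboo] -> 5 lines: ces nnqgv qboo qurxl upxao
Hunk 4: at line 1 remove [nnqgv,qboo] add [ugdw,raxp,whrd] -> 6 lines: ces ugdw raxp whrd qurxl upxao
Hunk 5: at line 1 remove [raxp,whrd] add [jtdmm,ioiw,tggc] -> 7 lines: ces ugdw jtdmm ioiw tggc qurxl upxao
Hunk 6: at line 2 remove [jtdmm] add [nds,asfz] -> 8 lines: ces ugdw nds asfz ioiw tggc qurxl upxao
Hunk 7: at line 3 remove [ioiw] add [ihval] -> 8 lines: ces ugdw nds asfz ihval tggc qurxl upxao
Final line 6: tggc

Answer: tggc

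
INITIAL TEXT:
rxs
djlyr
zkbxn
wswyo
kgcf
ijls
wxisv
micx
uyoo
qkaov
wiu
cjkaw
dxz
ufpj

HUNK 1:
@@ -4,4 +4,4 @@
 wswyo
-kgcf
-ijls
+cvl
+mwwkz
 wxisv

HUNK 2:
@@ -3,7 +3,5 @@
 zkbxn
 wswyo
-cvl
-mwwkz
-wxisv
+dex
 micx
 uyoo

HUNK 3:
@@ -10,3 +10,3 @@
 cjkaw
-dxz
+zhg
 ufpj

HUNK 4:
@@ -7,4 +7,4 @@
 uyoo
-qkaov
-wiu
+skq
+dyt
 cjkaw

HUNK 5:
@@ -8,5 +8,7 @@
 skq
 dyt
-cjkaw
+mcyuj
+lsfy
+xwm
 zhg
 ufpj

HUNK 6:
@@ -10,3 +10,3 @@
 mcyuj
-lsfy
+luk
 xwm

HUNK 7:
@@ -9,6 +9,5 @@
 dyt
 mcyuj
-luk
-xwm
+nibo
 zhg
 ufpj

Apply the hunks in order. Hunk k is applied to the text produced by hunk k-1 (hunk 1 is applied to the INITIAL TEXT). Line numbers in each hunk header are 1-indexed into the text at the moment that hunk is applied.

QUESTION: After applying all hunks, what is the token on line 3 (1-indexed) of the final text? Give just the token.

Hunk 1: at line 4 remove [kgcf,ijls] add [cvl,mwwkz] -> 14 lines: rxs djlyr zkbxn wswyo cvl mwwkz wxisv micx uyoo qkaov wiu cjkaw dxz ufpj
Hunk 2: at line 3 remove [cvl,mwwkz,wxisv] add [dex] -> 12 lines: rxs djlyr zkbxn wswyo dex micx uyoo qkaov wiu cjkaw dxz ufpj
Hunk 3: at line 10 remove [dxz] add [zhg] -> 12 lines: rxs djlyr zkbxn wswyo dex micx uyoo qkaov wiu cjkaw zhg ufpj
Hunk 4: at line 7 remove [qkaov,wiu] add [skq,dyt] -> 12 lines: rxs djlyr zkbxn wswyo dex micx uyoo skq dyt cjkaw zhg ufpj
Hunk 5: at line 8 remove [cjkaw] add [mcyuj,lsfy,xwm] -> 14 lines: rxs djlyr zkbxn wswyo dex micx uyoo skq dyt mcyuj lsfy xwm zhg ufpj
Hunk 6: at line 10 remove [lsfy] add [luk] -> 14 lines: rxs djlyr zkbxn wswyo dex micx uyoo skq dyt mcyuj luk xwm zhg ufpj
Hunk 7: at line 9 remove [luk,xwm] add [nibo] -> 13 lines: rxs djlyr zkbxn wswyo dex micx uyoo skq dyt mcyuj nibo zhg ufpj
Final line 3: zkbxn

Answer: zkbxn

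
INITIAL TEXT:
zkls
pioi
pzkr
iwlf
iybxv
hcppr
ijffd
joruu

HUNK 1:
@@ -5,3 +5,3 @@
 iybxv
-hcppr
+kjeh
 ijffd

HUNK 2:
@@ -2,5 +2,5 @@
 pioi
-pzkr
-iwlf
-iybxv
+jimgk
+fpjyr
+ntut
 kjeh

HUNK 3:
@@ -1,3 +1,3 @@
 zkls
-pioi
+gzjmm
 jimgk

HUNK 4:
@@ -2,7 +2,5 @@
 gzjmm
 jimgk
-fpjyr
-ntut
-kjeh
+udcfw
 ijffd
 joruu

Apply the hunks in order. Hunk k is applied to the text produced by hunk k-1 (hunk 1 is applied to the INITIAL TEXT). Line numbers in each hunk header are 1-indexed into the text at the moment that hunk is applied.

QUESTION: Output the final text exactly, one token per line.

Hunk 1: at line 5 remove [hcppr] add [kjeh] -> 8 lines: zkls pioi pzkr iwlf iybxv kjeh ijffd joruu
Hunk 2: at line 2 remove [pzkr,iwlf,iybxv] add [jimgk,fpjyr,ntut] -> 8 lines: zkls pioi jimgk fpjyr ntut kjeh ijffd joruu
Hunk 3: at line 1 remove [pioi] add [gzjmm] -> 8 lines: zkls gzjmm jimgk fpjyr ntut kjeh ijffd joruu
Hunk 4: at line 2 remove [fpjyr,ntut,kjeh] add [udcfw] -> 6 lines: zkls gzjmm jimgk udcfw ijffd joruu

Answer: zkls
gzjmm
jimgk
udcfw
ijffd
joruu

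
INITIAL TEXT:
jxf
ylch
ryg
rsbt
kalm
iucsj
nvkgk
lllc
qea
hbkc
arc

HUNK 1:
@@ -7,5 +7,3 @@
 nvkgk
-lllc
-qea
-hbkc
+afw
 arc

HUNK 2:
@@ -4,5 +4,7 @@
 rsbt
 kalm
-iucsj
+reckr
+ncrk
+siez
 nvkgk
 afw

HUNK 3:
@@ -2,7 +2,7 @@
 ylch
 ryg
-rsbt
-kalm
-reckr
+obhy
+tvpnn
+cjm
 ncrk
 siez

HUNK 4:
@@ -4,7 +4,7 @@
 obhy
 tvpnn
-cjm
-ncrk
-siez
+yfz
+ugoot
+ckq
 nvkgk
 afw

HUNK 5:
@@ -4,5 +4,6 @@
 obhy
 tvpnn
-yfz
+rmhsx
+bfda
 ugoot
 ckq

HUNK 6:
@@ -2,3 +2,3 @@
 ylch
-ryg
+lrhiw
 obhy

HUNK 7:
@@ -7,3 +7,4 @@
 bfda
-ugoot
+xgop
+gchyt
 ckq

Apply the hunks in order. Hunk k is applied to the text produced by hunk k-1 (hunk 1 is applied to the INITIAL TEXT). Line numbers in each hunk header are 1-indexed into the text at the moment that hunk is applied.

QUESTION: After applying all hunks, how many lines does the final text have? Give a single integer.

Answer: 13

Derivation:
Hunk 1: at line 7 remove [lllc,qea,hbkc] add [afw] -> 9 lines: jxf ylch ryg rsbt kalm iucsj nvkgk afw arc
Hunk 2: at line 4 remove [iucsj] add [reckr,ncrk,siez] -> 11 lines: jxf ylch ryg rsbt kalm reckr ncrk siez nvkgk afw arc
Hunk 3: at line 2 remove [rsbt,kalm,reckr] add [obhy,tvpnn,cjm] -> 11 lines: jxf ylch ryg obhy tvpnn cjm ncrk siez nvkgk afw arc
Hunk 4: at line 4 remove [cjm,ncrk,siez] add [yfz,ugoot,ckq] -> 11 lines: jxf ylch ryg obhy tvpnn yfz ugoot ckq nvkgk afw arc
Hunk 5: at line 4 remove [yfz] add [rmhsx,bfda] -> 12 lines: jxf ylch ryg obhy tvpnn rmhsx bfda ugoot ckq nvkgk afw arc
Hunk 6: at line 2 remove [ryg] add [lrhiw] -> 12 lines: jxf ylch lrhiw obhy tvpnn rmhsx bfda ugoot ckq nvkgk afw arc
Hunk 7: at line 7 remove [ugoot] add [xgop,gchyt] -> 13 lines: jxf ylch lrhiw obhy tvpnn rmhsx bfda xgop gchyt ckq nvkgk afw arc
Final line count: 13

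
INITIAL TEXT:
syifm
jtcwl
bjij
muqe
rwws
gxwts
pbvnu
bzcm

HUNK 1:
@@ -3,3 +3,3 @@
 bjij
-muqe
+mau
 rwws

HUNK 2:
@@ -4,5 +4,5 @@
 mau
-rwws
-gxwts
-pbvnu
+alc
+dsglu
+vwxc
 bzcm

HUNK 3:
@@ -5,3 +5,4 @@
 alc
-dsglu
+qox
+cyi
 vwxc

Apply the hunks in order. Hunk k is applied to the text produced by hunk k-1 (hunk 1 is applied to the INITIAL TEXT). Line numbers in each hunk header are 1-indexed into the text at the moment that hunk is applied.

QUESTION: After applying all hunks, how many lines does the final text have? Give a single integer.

Hunk 1: at line 3 remove [muqe] add [mau] -> 8 lines: syifm jtcwl bjij mau rwws gxwts pbvnu bzcm
Hunk 2: at line 4 remove [rwws,gxwts,pbvnu] add [alc,dsglu,vwxc] -> 8 lines: syifm jtcwl bjij mau alc dsglu vwxc bzcm
Hunk 3: at line 5 remove [dsglu] add [qox,cyi] -> 9 lines: syifm jtcwl bjij mau alc qox cyi vwxc bzcm
Final line count: 9

Answer: 9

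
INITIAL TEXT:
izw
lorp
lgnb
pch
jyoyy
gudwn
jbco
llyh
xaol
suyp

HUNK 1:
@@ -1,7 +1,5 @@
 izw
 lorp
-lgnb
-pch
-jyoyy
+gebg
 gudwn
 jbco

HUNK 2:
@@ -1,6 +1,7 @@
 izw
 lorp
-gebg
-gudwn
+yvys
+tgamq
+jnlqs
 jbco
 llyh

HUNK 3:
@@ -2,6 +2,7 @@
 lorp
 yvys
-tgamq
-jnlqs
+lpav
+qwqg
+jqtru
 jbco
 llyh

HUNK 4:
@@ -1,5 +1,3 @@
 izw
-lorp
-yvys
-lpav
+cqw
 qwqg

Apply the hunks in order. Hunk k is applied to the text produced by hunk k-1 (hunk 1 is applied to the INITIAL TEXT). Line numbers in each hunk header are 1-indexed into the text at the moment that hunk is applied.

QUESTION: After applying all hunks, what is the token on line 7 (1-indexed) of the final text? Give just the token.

Answer: xaol

Derivation:
Hunk 1: at line 1 remove [lgnb,pch,jyoyy] add [gebg] -> 8 lines: izw lorp gebg gudwn jbco llyh xaol suyp
Hunk 2: at line 1 remove [gebg,gudwn] add [yvys,tgamq,jnlqs] -> 9 lines: izw lorp yvys tgamq jnlqs jbco llyh xaol suyp
Hunk 3: at line 2 remove [tgamq,jnlqs] add [lpav,qwqg,jqtru] -> 10 lines: izw lorp yvys lpav qwqg jqtru jbco llyh xaol suyp
Hunk 4: at line 1 remove [lorp,yvys,lpav] add [cqw] -> 8 lines: izw cqw qwqg jqtru jbco llyh xaol suyp
Final line 7: xaol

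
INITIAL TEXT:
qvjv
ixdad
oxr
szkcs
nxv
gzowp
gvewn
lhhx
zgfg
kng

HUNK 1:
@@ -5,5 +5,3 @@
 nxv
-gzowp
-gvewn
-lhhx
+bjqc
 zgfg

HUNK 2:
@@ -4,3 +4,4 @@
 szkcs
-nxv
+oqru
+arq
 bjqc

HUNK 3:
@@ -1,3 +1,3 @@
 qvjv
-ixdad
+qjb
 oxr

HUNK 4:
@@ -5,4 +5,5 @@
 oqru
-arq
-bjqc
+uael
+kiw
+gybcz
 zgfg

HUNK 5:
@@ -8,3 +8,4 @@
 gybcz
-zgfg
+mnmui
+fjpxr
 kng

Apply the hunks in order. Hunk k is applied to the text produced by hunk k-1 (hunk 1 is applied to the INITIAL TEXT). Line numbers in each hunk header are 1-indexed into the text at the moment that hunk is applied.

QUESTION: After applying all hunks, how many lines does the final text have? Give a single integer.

Answer: 11

Derivation:
Hunk 1: at line 5 remove [gzowp,gvewn,lhhx] add [bjqc] -> 8 lines: qvjv ixdad oxr szkcs nxv bjqc zgfg kng
Hunk 2: at line 4 remove [nxv] add [oqru,arq] -> 9 lines: qvjv ixdad oxr szkcs oqru arq bjqc zgfg kng
Hunk 3: at line 1 remove [ixdad] add [qjb] -> 9 lines: qvjv qjb oxr szkcs oqru arq bjqc zgfg kng
Hunk 4: at line 5 remove [arq,bjqc] add [uael,kiw,gybcz] -> 10 lines: qvjv qjb oxr szkcs oqru uael kiw gybcz zgfg kng
Hunk 5: at line 8 remove [zgfg] add [mnmui,fjpxr] -> 11 lines: qvjv qjb oxr szkcs oqru uael kiw gybcz mnmui fjpxr kng
Final line count: 11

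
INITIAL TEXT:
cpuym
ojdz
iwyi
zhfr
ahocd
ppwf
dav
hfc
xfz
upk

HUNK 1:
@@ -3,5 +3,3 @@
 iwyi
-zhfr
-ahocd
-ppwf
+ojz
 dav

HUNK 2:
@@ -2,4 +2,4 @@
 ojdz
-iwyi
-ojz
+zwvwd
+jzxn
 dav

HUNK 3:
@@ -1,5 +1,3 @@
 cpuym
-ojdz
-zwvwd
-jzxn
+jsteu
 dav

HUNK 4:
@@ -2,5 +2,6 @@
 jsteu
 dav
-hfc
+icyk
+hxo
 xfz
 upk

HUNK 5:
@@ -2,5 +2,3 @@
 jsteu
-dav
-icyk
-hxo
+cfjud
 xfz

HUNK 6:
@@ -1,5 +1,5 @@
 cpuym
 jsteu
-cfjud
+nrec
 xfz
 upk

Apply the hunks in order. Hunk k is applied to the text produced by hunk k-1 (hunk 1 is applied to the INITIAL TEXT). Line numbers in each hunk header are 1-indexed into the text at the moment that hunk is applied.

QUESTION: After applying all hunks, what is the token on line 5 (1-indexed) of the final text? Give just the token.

Hunk 1: at line 3 remove [zhfr,ahocd,ppwf] add [ojz] -> 8 lines: cpuym ojdz iwyi ojz dav hfc xfz upk
Hunk 2: at line 2 remove [iwyi,ojz] add [zwvwd,jzxn] -> 8 lines: cpuym ojdz zwvwd jzxn dav hfc xfz upk
Hunk 3: at line 1 remove [ojdz,zwvwd,jzxn] add [jsteu] -> 6 lines: cpuym jsteu dav hfc xfz upk
Hunk 4: at line 2 remove [hfc] add [icyk,hxo] -> 7 lines: cpuym jsteu dav icyk hxo xfz upk
Hunk 5: at line 2 remove [dav,icyk,hxo] add [cfjud] -> 5 lines: cpuym jsteu cfjud xfz upk
Hunk 6: at line 1 remove [cfjud] add [nrec] -> 5 lines: cpuym jsteu nrec xfz upk
Final line 5: upk

Answer: upk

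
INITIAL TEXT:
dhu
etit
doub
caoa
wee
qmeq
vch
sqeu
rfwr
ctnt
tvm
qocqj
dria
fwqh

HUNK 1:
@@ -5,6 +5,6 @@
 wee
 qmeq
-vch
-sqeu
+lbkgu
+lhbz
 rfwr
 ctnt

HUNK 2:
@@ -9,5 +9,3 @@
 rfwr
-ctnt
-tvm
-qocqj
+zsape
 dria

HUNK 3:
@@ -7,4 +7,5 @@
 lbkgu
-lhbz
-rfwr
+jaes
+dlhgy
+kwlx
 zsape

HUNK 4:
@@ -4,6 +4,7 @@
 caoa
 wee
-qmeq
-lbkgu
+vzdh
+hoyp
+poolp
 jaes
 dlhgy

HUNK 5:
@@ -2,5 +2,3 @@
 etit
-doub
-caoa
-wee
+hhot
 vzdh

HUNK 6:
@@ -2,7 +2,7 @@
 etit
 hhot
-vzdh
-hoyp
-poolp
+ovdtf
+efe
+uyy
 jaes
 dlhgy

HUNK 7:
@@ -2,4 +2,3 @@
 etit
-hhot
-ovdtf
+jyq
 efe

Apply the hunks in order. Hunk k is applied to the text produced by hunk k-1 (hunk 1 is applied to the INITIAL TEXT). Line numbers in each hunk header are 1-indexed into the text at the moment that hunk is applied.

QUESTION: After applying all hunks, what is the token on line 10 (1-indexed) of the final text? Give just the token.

Answer: dria

Derivation:
Hunk 1: at line 5 remove [vch,sqeu] add [lbkgu,lhbz] -> 14 lines: dhu etit doub caoa wee qmeq lbkgu lhbz rfwr ctnt tvm qocqj dria fwqh
Hunk 2: at line 9 remove [ctnt,tvm,qocqj] add [zsape] -> 12 lines: dhu etit doub caoa wee qmeq lbkgu lhbz rfwr zsape dria fwqh
Hunk 3: at line 7 remove [lhbz,rfwr] add [jaes,dlhgy,kwlx] -> 13 lines: dhu etit doub caoa wee qmeq lbkgu jaes dlhgy kwlx zsape dria fwqh
Hunk 4: at line 4 remove [qmeq,lbkgu] add [vzdh,hoyp,poolp] -> 14 lines: dhu etit doub caoa wee vzdh hoyp poolp jaes dlhgy kwlx zsape dria fwqh
Hunk 5: at line 2 remove [doub,caoa,wee] add [hhot] -> 12 lines: dhu etit hhot vzdh hoyp poolp jaes dlhgy kwlx zsape dria fwqh
Hunk 6: at line 2 remove [vzdh,hoyp,poolp] add [ovdtf,efe,uyy] -> 12 lines: dhu etit hhot ovdtf efe uyy jaes dlhgy kwlx zsape dria fwqh
Hunk 7: at line 2 remove [hhot,ovdtf] add [jyq] -> 11 lines: dhu etit jyq efe uyy jaes dlhgy kwlx zsape dria fwqh
Final line 10: dria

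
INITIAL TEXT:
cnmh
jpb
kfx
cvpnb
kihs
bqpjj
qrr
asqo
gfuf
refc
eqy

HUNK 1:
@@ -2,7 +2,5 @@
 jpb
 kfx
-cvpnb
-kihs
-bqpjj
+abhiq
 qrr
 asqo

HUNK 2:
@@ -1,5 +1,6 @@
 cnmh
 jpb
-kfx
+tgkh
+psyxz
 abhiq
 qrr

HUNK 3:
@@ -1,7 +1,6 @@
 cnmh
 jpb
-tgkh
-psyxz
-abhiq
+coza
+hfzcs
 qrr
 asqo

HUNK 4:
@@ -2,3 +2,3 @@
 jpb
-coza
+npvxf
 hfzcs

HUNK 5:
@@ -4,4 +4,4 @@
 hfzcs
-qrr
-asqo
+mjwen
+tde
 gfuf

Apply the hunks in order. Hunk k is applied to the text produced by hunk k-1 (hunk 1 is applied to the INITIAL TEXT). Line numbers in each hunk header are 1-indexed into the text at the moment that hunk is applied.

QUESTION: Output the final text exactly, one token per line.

Answer: cnmh
jpb
npvxf
hfzcs
mjwen
tde
gfuf
refc
eqy

Derivation:
Hunk 1: at line 2 remove [cvpnb,kihs,bqpjj] add [abhiq] -> 9 lines: cnmh jpb kfx abhiq qrr asqo gfuf refc eqy
Hunk 2: at line 1 remove [kfx] add [tgkh,psyxz] -> 10 lines: cnmh jpb tgkh psyxz abhiq qrr asqo gfuf refc eqy
Hunk 3: at line 1 remove [tgkh,psyxz,abhiq] add [coza,hfzcs] -> 9 lines: cnmh jpb coza hfzcs qrr asqo gfuf refc eqy
Hunk 4: at line 2 remove [coza] add [npvxf] -> 9 lines: cnmh jpb npvxf hfzcs qrr asqo gfuf refc eqy
Hunk 5: at line 4 remove [qrr,asqo] add [mjwen,tde] -> 9 lines: cnmh jpb npvxf hfzcs mjwen tde gfuf refc eqy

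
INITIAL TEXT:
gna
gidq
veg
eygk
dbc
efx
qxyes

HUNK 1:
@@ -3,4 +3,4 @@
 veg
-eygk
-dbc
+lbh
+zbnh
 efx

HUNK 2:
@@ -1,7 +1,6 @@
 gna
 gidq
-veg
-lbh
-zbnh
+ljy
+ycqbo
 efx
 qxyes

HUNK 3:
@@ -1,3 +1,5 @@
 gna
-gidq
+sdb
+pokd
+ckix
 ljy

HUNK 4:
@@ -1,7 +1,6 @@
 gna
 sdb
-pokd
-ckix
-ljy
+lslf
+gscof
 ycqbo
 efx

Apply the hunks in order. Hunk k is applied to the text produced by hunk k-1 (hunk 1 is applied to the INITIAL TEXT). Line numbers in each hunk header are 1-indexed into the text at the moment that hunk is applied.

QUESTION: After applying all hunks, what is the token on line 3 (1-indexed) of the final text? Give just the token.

Hunk 1: at line 3 remove [eygk,dbc] add [lbh,zbnh] -> 7 lines: gna gidq veg lbh zbnh efx qxyes
Hunk 2: at line 1 remove [veg,lbh,zbnh] add [ljy,ycqbo] -> 6 lines: gna gidq ljy ycqbo efx qxyes
Hunk 3: at line 1 remove [gidq] add [sdb,pokd,ckix] -> 8 lines: gna sdb pokd ckix ljy ycqbo efx qxyes
Hunk 4: at line 1 remove [pokd,ckix,ljy] add [lslf,gscof] -> 7 lines: gna sdb lslf gscof ycqbo efx qxyes
Final line 3: lslf

Answer: lslf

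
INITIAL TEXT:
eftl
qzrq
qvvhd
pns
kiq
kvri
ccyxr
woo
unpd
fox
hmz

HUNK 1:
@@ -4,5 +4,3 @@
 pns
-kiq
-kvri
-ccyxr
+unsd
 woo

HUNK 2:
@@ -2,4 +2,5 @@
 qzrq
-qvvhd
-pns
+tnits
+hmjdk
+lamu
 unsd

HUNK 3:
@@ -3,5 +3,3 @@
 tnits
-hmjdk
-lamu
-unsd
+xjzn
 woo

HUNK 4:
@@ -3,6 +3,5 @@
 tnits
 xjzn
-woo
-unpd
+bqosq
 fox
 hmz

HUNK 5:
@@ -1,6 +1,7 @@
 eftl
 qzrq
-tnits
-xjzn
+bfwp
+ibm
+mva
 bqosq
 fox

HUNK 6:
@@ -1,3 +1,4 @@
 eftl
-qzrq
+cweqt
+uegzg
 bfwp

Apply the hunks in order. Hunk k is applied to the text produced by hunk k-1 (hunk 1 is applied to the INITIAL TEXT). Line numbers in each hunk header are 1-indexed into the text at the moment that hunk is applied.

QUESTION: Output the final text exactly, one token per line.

Hunk 1: at line 4 remove [kiq,kvri,ccyxr] add [unsd] -> 9 lines: eftl qzrq qvvhd pns unsd woo unpd fox hmz
Hunk 2: at line 2 remove [qvvhd,pns] add [tnits,hmjdk,lamu] -> 10 lines: eftl qzrq tnits hmjdk lamu unsd woo unpd fox hmz
Hunk 3: at line 3 remove [hmjdk,lamu,unsd] add [xjzn] -> 8 lines: eftl qzrq tnits xjzn woo unpd fox hmz
Hunk 4: at line 3 remove [woo,unpd] add [bqosq] -> 7 lines: eftl qzrq tnits xjzn bqosq fox hmz
Hunk 5: at line 1 remove [tnits,xjzn] add [bfwp,ibm,mva] -> 8 lines: eftl qzrq bfwp ibm mva bqosq fox hmz
Hunk 6: at line 1 remove [qzrq] add [cweqt,uegzg] -> 9 lines: eftl cweqt uegzg bfwp ibm mva bqosq fox hmz

Answer: eftl
cweqt
uegzg
bfwp
ibm
mva
bqosq
fox
hmz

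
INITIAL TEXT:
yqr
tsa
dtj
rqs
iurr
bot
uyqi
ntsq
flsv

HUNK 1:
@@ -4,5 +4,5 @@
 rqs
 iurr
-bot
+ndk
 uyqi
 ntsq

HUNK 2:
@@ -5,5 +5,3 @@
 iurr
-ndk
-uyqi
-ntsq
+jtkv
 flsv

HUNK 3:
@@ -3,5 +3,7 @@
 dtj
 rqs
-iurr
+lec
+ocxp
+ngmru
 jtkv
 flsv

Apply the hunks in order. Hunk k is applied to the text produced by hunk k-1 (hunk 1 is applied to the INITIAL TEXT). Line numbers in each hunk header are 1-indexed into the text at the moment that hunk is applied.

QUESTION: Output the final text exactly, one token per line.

Hunk 1: at line 4 remove [bot] add [ndk] -> 9 lines: yqr tsa dtj rqs iurr ndk uyqi ntsq flsv
Hunk 2: at line 5 remove [ndk,uyqi,ntsq] add [jtkv] -> 7 lines: yqr tsa dtj rqs iurr jtkv flsv
Hunk 3: at line 3 remove [iurr] add [lec,ocxp,ngmru] -> 9 lines: yqr tsa dtj rqs lec ocxp ngmru jtkv flsv

Answer: yqr
tsa
dtj
rqs
lec
ocxp
ngmru
jtkv
flsv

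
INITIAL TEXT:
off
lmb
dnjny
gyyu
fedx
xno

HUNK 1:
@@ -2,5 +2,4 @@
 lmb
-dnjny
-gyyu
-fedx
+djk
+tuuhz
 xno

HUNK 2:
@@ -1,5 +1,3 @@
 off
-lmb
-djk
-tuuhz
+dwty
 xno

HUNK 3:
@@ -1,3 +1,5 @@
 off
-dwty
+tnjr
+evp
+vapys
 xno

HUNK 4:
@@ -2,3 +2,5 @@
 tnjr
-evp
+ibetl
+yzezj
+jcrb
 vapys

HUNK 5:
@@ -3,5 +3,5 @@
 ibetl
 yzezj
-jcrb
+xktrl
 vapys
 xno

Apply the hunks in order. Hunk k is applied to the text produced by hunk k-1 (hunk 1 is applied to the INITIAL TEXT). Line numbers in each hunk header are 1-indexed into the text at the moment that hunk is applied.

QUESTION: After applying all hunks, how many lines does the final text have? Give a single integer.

Answer: 7

Derivation:
Hunk 1: at line 2 remove [dnjny,gyyu,fedx] add [djk,tuuhz] -> 5 lines: off lmb djk tuuhz xno
Hunk 2: at line 1 remove [lmb,djk,tuuhz] add [dwty] -> 3 lines: off dwty xno
Hunk 3: at line 1 remove [dwty] add [tnjr,evp,vapys] -> 5 lines: off tnjr evp vapys xno
Hunk 4: at line 2 remove [evp] add [ibetl,yzezj,jcrb] -> 7 lines: off tnjr ibetl yzezj jcrb vapys xno
Hunk 5: at line 3 remove [jcrb] add [xktrl] -> 7 lines: off tnjr ibetl yzezj xktrl vapys xno
Final line count: 7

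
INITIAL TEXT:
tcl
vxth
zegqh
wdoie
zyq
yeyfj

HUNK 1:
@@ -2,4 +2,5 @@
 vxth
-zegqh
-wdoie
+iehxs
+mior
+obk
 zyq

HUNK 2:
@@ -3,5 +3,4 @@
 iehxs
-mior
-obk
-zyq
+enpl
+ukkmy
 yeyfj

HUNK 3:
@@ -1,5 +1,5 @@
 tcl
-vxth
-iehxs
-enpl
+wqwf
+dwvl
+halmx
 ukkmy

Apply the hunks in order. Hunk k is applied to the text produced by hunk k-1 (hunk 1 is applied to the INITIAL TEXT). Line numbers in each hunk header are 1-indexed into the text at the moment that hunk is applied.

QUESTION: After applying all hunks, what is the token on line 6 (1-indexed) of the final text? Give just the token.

Hunk 1: at line 2 remove [zegqh,wdoie] add [iehxs,mior,obk] -> 7 lines: tcl vxth iehxs mior obk zyq yeyfj
Hunk 2: at line 3 remove [mior,obk,zyq] add [enpl,ukkmy] -> 6 lines: tcl vxth iehxs enpl ukkmy yeyfj
Hunk 3: at line 1 remove [vxth,iehxs,enpl] add [wqwf,dwvl,halmx] -> 6 lines: tcl wqwf dwvl halmx ukkmy yeyfj
Final line 6: yeyfj

Answer: yeyfj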